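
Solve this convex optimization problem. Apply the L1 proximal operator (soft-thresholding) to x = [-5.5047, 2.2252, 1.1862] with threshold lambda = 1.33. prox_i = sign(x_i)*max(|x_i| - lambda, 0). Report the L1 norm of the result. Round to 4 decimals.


Soft-thresholding with lambda = 1.33:
prox(-5.5047) = sign(-5.5047)*max(|-5.5047| - 1.33, 0) = -4.1747
prox(2.2252) = sign(2.2252)*max(|2.2252| - 1.33, 0) = 0.8952
prox(1.1862) = sign(1.1862)*max(|1.1862| - 1.33, 0) = 0.0
prox(x) = [-4.1747, 0.8952, 0.0]
||prox(x)||_1 = 4.1747 + 0.8952 + 0.0 = 5.0699


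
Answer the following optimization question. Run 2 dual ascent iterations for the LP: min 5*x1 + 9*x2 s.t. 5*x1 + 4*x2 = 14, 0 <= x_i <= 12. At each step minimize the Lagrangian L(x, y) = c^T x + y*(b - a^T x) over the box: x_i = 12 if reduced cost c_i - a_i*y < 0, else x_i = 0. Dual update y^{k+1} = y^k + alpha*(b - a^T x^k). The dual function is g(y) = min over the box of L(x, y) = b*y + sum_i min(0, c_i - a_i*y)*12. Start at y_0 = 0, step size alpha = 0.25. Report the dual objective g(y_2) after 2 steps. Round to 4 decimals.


Dual ascent for LP: min 5*x1 + 9*x2, 5*x1 + 4*x2 = 14, 0 <= x_i <= 12
Step 1: y^k = 0.0, reduced costs: (5.0, 9.0)
  x^k = (0.0, 0.0), subgradient = b - a^T x = 14.0
  y^{k+1} = 0.0 + 0.25*14.0 = 3.5
Step 2: y^k = 3.5, reduced costs: (-12.5, -5.0)
  x^k = (12.0, 12.0), subgradient = b - a^T x = -94.0
  y^{k+1} = 3.5 + 0.25*-94.0 = -20.0
Dual objective at y_2 = -20.0: reduced costs (105.0, 89.0), box minimizer x = (0.0, 0.0)
g(y_2) = b*y + (c1 - a1*y)*x1 + (c2 - a2*y)*x2 = 14*(-20.0) + 105.0*0.0 + 89.0*0.0 = -280.0 + 0.0 + 0.0 = -280.0


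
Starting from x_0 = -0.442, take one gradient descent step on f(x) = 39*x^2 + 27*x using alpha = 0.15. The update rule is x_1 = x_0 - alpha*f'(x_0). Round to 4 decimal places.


We compute the gradient at x_0 and apply the update.
f'(x) = 78*x + 27
f'(-0.442) = 78*-0.442 + 27 = -7.476
x_1 = -0.442 - 0.15*-7.476 = 0.6794


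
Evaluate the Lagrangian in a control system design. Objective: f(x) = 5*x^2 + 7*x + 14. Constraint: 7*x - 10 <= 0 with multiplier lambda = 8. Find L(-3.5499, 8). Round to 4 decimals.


Step 1: Evaluate f(x).
f(-3.5499) = 5*(-3.5499)^2 + 7*(-3.5499) + 14 = 52.1597
Step 2: Evaluate g(x).
g(-3.5499) = 7*-3.5499 - 10 = -34.8493
Step 3: Compute Lagrangian.
L = 52.1597 + 8*-34.8493 = -226.6347


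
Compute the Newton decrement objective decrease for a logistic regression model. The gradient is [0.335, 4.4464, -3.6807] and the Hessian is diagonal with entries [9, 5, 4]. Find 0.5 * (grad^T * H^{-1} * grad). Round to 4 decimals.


Step 1: H is diagonal, so H^(-1) * g = [0.0372, 0.8893, -0.9202].
Step 2: g^T H^(-1) g = sum_i g_i^2 / H_ii
  = (0.335)^2/9 + (4.4464)^2/5 + (-3.6807)^2/4
  = 0.0125 + 3.9541 + 3.3869 = 7.3535
Step 3: Objective decrease = 0.5 * g^T H^(-1) g = 3.6767


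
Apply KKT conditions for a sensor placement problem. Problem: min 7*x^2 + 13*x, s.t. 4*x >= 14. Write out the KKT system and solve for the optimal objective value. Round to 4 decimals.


Step 1: Try lambda = 0 (constraint inactive).
x_unc = -13/(2*7) = -0.9286
Check: 4*-0.9286 = -3.7144 < 14 -- violated!
Step 2: Constraint must be active: 4*x = 14
x* = 14/4 = 3.5
lambda = (2*7*3.5 + 13)/4 = 15.5
Step 3: Compute optimal value.
f(x*) = 7*3.5^2 + 13*3.5 = 131.25


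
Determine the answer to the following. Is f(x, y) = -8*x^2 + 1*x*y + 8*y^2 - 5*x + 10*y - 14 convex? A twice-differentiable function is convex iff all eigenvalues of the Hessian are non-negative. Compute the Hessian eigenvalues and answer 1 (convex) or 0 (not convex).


The Hessian of f(x,y) = -8*x^2 + 1*x*y + 8*y^2 - 5*x + 10*y - 14 is:
H = [[-16, 1], [1, 16]]
Trace = -16 + 16 = 0
Determinant = -16*16 - (1)^2 = -257
Discriminant = (0)^2 - 4*-257 = 1028.0
Eigenvalues: lambda_1 = -16.0312, lambda_2 = 16.0312
The function is not convex.

0


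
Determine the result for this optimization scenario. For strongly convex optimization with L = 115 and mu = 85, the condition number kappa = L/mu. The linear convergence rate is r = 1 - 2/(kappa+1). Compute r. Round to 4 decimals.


Step 1: Compute the condition number.
kappa = L/mu = 115/85 = 1.3529
Step 2: Compute the convergence rate.
r = 1 - 2/(kappa + 1) = 1 - 2*mu/(L + mu) = (L - mu)/(L + mu) = 30/200 = 0.15


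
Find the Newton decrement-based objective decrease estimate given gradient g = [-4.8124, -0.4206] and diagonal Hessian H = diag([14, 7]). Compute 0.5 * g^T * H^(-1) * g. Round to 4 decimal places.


Step 1: H is diagonal, so H^(-1) * g = [-0.3437, -0.0601].
Step 2: g^T H^(-1) g = sum_i g_i^2 / H_ii
  = (-4.8124)^2/14 + (-0.4206)^2/7
  = 1.6542 + 0.0253 = 1.6795
Step 3: Objective decrease = 0.5 * g^T H^(-1) g = 0.8398


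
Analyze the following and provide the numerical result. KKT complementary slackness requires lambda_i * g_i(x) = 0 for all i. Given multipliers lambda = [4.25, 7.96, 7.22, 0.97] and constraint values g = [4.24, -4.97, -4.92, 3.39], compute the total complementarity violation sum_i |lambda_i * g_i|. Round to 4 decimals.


KKT complementary slackness check:
lambda_1 * g_1 = 4.25 * 4.24 = 18.02
lambda_2 * g_2 = 7.96 * -4.97 = -39.5612
lambda_3 * g_3 = 7.22 * -4.92 = -35.5224
lambda_4 * g_4 = 0.97 * 3.39 = 3.2883
Total violation = 18.02 + 39.5612 + 35.5224 + 3.2883 = 96.3919


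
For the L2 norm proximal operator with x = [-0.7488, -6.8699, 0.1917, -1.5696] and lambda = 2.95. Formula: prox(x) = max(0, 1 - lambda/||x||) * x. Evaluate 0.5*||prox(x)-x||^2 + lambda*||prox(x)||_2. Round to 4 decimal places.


Step 1: Compute ||x||.
||x|| = 7.0892
Step 2: Compute scaling factor.
scale = max(0, 1 - 2.95/7.0892) = 0.5839
Step 3: prox(x) = [-0.4372, -4.0112, 0.1119, -0.9164]
||prox(x)|| = 4.1392
Step 4: Proximal objective.
0.5*||prox-x||^2 = 4.3513
lambda*||prox|| = 12.2106
Total = 16.5619


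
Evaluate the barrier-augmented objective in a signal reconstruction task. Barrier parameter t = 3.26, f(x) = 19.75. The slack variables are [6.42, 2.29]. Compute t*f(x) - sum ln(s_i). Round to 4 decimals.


Step 1: Compute log-barrier.
ln values: [1.8594, 0.8286]
phi = -(1.8594 + 0.8286) = -2.688
Step 2: Compute augmented objective.
t*f(x) = 3.26*19.75 = 64.385
Total = 64.385 - 2.688 = 61.697


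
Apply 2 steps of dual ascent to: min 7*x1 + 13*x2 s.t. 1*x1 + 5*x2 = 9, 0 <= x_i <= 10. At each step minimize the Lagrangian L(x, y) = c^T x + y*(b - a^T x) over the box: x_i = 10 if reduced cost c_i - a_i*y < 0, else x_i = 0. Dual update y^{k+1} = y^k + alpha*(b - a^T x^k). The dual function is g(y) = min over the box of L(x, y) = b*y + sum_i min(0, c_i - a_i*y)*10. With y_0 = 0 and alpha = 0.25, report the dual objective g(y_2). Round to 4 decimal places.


Dual ascent for LP: min 7*x1 + 13*x2, 1*x1 + 5*x2 = 9, 0 <= x_i <= 10
Step 1: y^k = 0.0, reduced costs: (7.0, 13.0)
  x^k = (0.0, 0.0), subgradient = b - a^T x = 9.0
  y^{k+1} = 0.0 + 0.25*9.0 = 2.25
Step 2: y^k = 2.25, reduced costs: (4.75, 1.75)
  x^k = (0.0, 0.0), subgradient = b - a^T x = 9.0
  y^{k+1} = 2.25 + 0.25*9.0 = 4.5
Dual objective at y_2 = 4.5: reduced costs (2.5, -9.5), box minimizer x = (0.0, 10.0)
g(y_2) = b*y + (c1 - a1*y)*x1 + (c2 - a2*y)*x2 = 9*4.5 + 2.5*0.0 + (-9.5)*10.0 = 40.5 + 0.0 - 95.0 = -54.5


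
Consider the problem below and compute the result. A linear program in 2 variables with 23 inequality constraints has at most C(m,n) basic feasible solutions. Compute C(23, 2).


Each vertex corresponds to some choice of n active constraints out of m, so the number of vertices is at most C(m, n) = m! / (n!(m-n)!).
m = 23, n = 2
Numerator: 23 * 22
Denominator: 2! = 2
C(23, 2) = 253


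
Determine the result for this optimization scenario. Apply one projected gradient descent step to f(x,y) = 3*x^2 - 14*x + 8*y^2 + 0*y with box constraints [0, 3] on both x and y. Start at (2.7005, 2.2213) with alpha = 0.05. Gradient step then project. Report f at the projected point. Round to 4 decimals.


Step 1: Compute gradient at (2.7005, 2.2213).
grad_x = 2*3*2.7005 - 14 = 2.203
grad_y = 2*8*2.2213 + 0 = 35.5408
Step 2: Gradient step.
x_raw = 2.7005 - 0.05*2.203 = 2.5904
y_raw = 2.2213 - 0.05*35.5408 = 0.4443
Step 3: Project onto [0, 3].
x_proj = clip(2.5904) = 2.5904
y_proj = clip(0.4443) = 0.4443
Step 4: Evaluate f.
f(2.5904, 0.4443) = -14.5562


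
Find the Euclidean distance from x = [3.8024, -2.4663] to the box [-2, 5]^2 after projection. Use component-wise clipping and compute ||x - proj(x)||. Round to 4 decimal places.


Project each component onto [-2, 5].
clip(3.8024) = 3.8024, clip(-2.4663) = -2.0
Projection = [3.8024, -2.0]
Squared diffs: [0.0, 0.2174]
Distance = sqrt(0.2174) = 0.4663


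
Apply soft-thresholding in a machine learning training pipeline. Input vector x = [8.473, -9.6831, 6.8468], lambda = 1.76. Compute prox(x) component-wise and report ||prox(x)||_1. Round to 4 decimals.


Soft-thresholding with lambda = 1.76:
prox(8.473) = sign(8.473)*max(|8.473| - 1.76, 0) = 6.713
prox(-9.6831) = sign(-9.6831)*max(|-9.6831| - 1.76, 0) = -7.9231
prox(6.8468) = sign(6.8468)*max(|6.8468| - 1.76, 0) = 5.0868
prox(x) = [6.713, -7.9231, 5.0868]
||prox(x)||_1 = 6.713 + 7.9231 + 5.0868 = 19.7229


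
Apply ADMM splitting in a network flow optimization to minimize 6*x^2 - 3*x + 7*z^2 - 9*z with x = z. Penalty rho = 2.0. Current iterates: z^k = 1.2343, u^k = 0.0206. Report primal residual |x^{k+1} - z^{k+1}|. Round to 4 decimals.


ADMM iteration with rho = 2.0, z^k = 1.2343, u^k = 0.0206
Step 1: x-update.
Minimize 6*x^2 - 3*x + (2.0/2)*(x - 1.2343 + 0.0206)^2
FOC: (2*6 + 2.0)*x = 3 + 2.0*(1.2343 - 0.0206)
x^{k+1} = 0.3877
Step 2: z-update.
Minimize 7*z^2 - 9*z + (2.0/2)*(0.3877 - z + 0.0206)^2
FOC: (2*7 + 2.0)*z = 9 + 2.0*(0.3877 + 0.0206)
z^{k+1} = 0.6135
Step 3: u-update.
u^{k+1} = 0.0206 + 0.3877 - 0.6135 = -0.2053
Step 4: Primal residual = |0.3877 - 0.6135| = 0.2259


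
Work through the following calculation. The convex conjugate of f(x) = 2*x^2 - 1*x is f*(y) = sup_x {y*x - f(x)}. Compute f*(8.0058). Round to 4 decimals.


f*(y) = sup_x {y*x - a*x^2 - b*x} = sup_x {(y-b)*x - a*x^2}
FOC: (y - b) - 2a*x = 0 => x* = (y - b)/(2a)
x* = (8.0058 + 1)/(2*2) = 2.2515
f*(8.0058) = (y-b)^2/(4a) = (8.0058 + 1)^2/(4*2)
= 81.1044/8 = 10.1381


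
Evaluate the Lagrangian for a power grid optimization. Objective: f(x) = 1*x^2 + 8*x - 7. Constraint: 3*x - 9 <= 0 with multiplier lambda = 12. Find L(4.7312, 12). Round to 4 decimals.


Step 1: Evaluate f(x).
f(4.7312) = 1*4.7312^2 + 8*4.7312 - 7 = 53.2339
Step 2: Evaluate g(x).
g(4.7312) = 3*4.7312 - 9 = 5.1936
Step 3: Compute Lagrangian.
L = 53.2339 + 12*5.1936 = 115.5571


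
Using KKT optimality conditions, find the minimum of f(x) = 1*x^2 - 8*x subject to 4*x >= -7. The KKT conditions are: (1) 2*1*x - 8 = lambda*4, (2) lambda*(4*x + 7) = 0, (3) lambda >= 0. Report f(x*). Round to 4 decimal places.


Step 1: Try lambda = 0 (constraint inactive).
Stationarity: 2*1*x - 8 = 0
x* = 8/(2*1) = 4.0
Check constraint: 4*4.0 = 16.0 >= -7 -- satisfied.
Step 2: Compute optimal value.
f(x*) = 1*4.0^2 - 8*4.0 = -16.0


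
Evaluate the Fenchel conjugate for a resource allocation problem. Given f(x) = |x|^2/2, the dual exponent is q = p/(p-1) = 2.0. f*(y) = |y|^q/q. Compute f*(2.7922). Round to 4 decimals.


The conjugate exponent q satisfies 1/p + 1/q = 1.
p = 2, so q = 2/(2 - 1) = 2.0
|y|^q = 2.7922^2.0 = 7.7964
f*(2.7922) = 7.7964 / 2.0 = 3.8982


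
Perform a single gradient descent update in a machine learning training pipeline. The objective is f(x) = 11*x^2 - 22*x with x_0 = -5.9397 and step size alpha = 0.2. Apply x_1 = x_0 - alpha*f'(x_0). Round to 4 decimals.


We compute the gradient at x_0 and apply the update.
f'(x) = 22*x - 22
f'(-5.9397) = 22*-5.9397 - 22 = -152.6734
x_1 = -5.9397 - 0.2*-152.6734 = 24.595


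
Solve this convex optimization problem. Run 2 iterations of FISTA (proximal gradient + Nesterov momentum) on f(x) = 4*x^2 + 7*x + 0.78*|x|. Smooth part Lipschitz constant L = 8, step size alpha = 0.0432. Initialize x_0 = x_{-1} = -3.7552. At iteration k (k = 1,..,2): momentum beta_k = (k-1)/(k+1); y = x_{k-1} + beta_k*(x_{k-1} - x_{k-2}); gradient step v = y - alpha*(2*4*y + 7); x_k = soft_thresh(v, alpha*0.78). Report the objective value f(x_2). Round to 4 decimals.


FISTA on f(x) = 4*x^2 + 7*x + 0.78*|x|
L = 8, alpha = 0.0432
Iteration 1: beta = 0.0, y = -3.7552 + 0.0*(-3.7552 + 3.7552) = -3.7552
  grad(y) = -23.0416, v = y - alpha*grad = -2.7598
  prox(v) = soft_thresh(-2.7598, 0.0337) = -2.7261
Iteration 2: beta = 0.3333, y = -2.7261 + 0.3333*(-2.7261 + 3.7552) = -2.3831
  grad(y) = -12.0646, v = y - alpha*grad = -1.8619
  prox(v) = soft_thresh(-1.8619, 0.0337) = -1.8282
f(x_2) = 4*(-1.8282)^2 + 7*(-1.8282) + 0.78*|-1.8282| = 1.9978


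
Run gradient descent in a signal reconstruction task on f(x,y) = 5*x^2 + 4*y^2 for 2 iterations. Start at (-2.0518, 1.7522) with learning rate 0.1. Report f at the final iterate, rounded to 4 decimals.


Gradient descent on f(x,y) = 5*x^2 + 4*y^2.
Starting point: (-2.0518, 1.7522), alpha = 0.1
Step 1: grad_x = 2*5*-2.0518 = -20.518, grad_y = 2*4*1.7522 = 14.0176
  x_1 = -2.0518 - 0.1*-20.518 = 0.0
  y_1 = 1.7522 - 0.1*14.0176 = 0.3504
Step 2: grad_x = 2*5*0.0 = 0.0, grad_y = 2*4*0.3504 = 2.8035
  x_2 = 0.0 - 0.1*0.0 = 0.0
  y_2 = 0.3504 - 0.1*2.8035 = 0.0701
f(0.0, 0.0701) = 5*0.0^2 + 4*0.0701^2 = 0.0196


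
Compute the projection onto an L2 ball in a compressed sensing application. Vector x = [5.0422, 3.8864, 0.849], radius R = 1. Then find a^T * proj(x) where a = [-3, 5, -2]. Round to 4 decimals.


Step 1: Compute ||x|| (intermediates to 6 decimals).
||x|| = sqrt(5.0422^2 + 3.8864^2 + 0.849^2) = 6.422514
Step 2: Project.
Since ||x|| > R, scale = R/||x|| = 1/6.422514 = 0.155702, proj(x) = scale * x
proj(x) = [0.785081, 0.60512, 0.132191]
Step 3: Dot product.
a^T * proj(x) = -3*0.785081 + 5*0.60512 - 2*0.132191 = 0.406


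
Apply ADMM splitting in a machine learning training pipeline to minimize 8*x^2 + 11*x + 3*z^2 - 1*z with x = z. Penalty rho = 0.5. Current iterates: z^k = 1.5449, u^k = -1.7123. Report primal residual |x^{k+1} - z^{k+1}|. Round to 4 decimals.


ADMM iteration with rho = 0.5, z^k = 1.5449, u^k = -1.7123
Step 1: x-update.
Minimize 8*x^2 + 11*x + (0.5/2)*(x - 1.5449 - 1.7123)^2
FOC: (2*8 + 0.5)*x = -11 + 0.5*(1.5449 + 1.7123)
x^{k+1} = -0.568
Step 2: z-update.
Minimize 3*z^2 - 1*z + (0.5/2)*(-0.568 - z - 1.7123)^2
FOC: (2*3 + 0.5)*z = 1 + 0.5*(-0.568 - 1.7123)
z^{k+1} = -0.0216
Step 3: u-update.
u^{k+1} = -1.7123 - 0.568 + 0.0216 = -2.2587
Step 4: Primal residual = |-0.568 + 0.0216| = 0.5464


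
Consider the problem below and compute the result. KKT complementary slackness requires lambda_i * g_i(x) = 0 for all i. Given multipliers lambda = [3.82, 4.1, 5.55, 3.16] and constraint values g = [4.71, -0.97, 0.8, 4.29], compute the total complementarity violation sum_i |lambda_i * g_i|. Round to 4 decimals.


KKT complementary slackness check:
lambda_1 * g_1 = 3.82 * 4.71 = 17.9922
lambda_2 * g_2 = 4.1 * -0.97 = -3.977
lambda_3 * g_3 = 5.55 * 0.8 = 4.44
lambda_4 * g_4 = 3.16 * 4.29 = 13.5564
Total violation = 17.9922 + 3.977 + 4.44 + 13.5564 = 39.9656


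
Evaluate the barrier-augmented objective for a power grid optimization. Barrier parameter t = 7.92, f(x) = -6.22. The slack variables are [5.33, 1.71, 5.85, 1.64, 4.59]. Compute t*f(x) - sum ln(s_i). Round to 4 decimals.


Step 1: Compute log-barrier.
ln values: [1.6734, 0.5365, 1.7664, 0.4947, 1.5239]
phi = -(1.6734 + 0.5365 + 1.7664 + 0.4947 + 1.5239) = -5.9949
Step 2: Compute augmented objective.
t*f(x) = 7.92*-6.22 = -49.2624
Total = -49.2624 - 5.9949 = -55.2573


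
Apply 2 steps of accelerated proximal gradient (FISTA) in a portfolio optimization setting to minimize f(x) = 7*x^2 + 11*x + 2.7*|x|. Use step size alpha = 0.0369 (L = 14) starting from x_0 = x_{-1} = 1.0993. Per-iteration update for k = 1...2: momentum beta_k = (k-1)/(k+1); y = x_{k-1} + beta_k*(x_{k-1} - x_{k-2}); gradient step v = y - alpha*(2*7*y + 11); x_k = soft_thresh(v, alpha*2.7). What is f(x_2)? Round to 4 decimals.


FISTA on f(x) = 7*x^2 + 11*x + 2.7*|x|
L = 14, alpha = 0.0369
Iteration 1: beta = 0.0, y = 1.0993 + 0.0*(1.0993 - 1.0993) = 1.0993
  grad(y) = 26.3902, v = y - alpha*grad = 0.1255
  prox(v) = soft_thresh(0.1255, 0.0996) = 0.0259
Iteration 2: beta = 0.3333, y = 0.0259 + 0.3333*(0.0259 - 1.0993) = -0.3319
  grad(y) = 6.3529, v = y - alpha*grad = -0.5664
  prox(v) = soft_thresh(-0.5664, 0.0996) = -0.4667
f(x_2) = 7*(-0.4667)^2 + 11*(-0.4667) + 2.7*|-0.4667| = -2.349


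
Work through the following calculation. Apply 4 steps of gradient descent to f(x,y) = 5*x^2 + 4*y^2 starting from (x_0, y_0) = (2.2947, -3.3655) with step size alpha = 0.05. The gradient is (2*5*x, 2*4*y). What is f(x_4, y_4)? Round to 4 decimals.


Gradient descent on f(x,y) = 5*x^2 + 4*y^2.
Starting point: (2.2947, -3.3655), alpha = 0.05
Step 1: grad_x = 2*5*2.2947 = 22.947, grad_y = 2*4*-3.3655 = -26.924
  x_1 = 2.2947 - 0.05*22.947 = 1.1474
  y_1 = -3.3655 - 0.05*-26.924 = -2.0193
Step 2: grad_x = 2*5*1.1474 = 11.4735, grad_y = 2*4*-2.0193 = -16.1544
  x_2 = 1.1474 - 0.05*11.4735 = 0.5737
  y_2 = -2.0193 - 0.05*-16.1544 = -1.2116
Step 3: grad_x = 2*5*0.5737 = 5.7368, grad_y = 2*4*-1.2116 = -9.6926
  x_3 = 0.5737 - 0.05*5.7368 = 0.2868
  y_3 = -1.2116 - 0.05*-9.6926 = -0.7269
Step 4: grad_x = 2*5*0.2868 = 2.8684, grad_y = 2*4*-0.7269 = -5.8156
  x_4 = 0.2868 - 0.05*2.8684 = 0.1434
  y_4 = -0.7269 - 0.05*-5.8156 = -0.4362
f(0.1434, -0.4362) = 5*0.1434^2 + 4*(-0.4362)^2 = 0.8638


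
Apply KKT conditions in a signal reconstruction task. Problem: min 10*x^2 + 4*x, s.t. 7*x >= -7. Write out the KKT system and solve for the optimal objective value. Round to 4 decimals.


Step 1: Try lambda = 0 (constraint inactive).
Stationarity: 2*10*x + 4 = 0
x* = -4/(2*10) = -0.2
Check constraint: 7*-0.2 = -1.4 >= -7 -- satisfied.
Step 2: Compute optimal value.
f(x*) = 10*(-0.2)^2 + 4*(-0.2) = -0.4


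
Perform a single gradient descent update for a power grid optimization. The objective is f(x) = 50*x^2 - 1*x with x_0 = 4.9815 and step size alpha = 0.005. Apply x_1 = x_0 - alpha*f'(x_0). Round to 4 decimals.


We compute the gradient at x_0 and apply the update.
f'(x) = 100*x - 1
f'(4.9815) = 100*4.9815 - 1 = 497.15
x_1 = 4.9815 - 0.005*497.15 = 2.4958


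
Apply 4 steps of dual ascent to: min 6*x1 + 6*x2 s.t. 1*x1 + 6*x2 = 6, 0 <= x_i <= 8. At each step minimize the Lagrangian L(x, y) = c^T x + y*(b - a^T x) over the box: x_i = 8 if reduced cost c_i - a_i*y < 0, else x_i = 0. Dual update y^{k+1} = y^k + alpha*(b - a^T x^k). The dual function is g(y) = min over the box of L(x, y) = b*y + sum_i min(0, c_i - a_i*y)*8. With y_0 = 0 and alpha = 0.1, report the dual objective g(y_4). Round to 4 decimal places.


Dual ascent for LP: min 6*x1 + 6*x2, 1*x1 + 6*x2 = 6, 0 <= x_i <= 8
Step 1: y^k = 0.0, reduced costs: (6.0, 6.0)
  x^k = (0.0, 0.0), subgradient = b - a^T x = 6.0
  y^{k+1} = 0.0 + 0.1*6.0 = 0.6
Step 2: y^k = 0.6, reduced costs: (5.4, 2.4)
  x^k = (0.0, 0.0), subgradient = b - a^T x = 6.0
  y^{k+1} = 0.6 + 0.1*6.0 = 1.2
Step 3: y^k = 1.2, reduced costs: (4.8, -1.2)
  x^k = (0.0, 8.0), subgradient = b - a^T x = -42.0
  y^{k+1} = 1.2 + 0.1*-42.0 = -3.0
Step 4: y^k = -3.0, reduced costs: (9.0, 24.0)
  x^k = (0.0, 0.0), subgradient = b - a^T x = 6.0
  y^{k+1} = -3.0 + 0.1*6.0 = -2.4
Dual objective at y_4 = -2.4: reduced costs (8.4, 20.4), box minimizer x = (0.0, 0.0)
g(y_4) = b*y + (c1 - a1*y)*x1 + (c2 - a2*y)*x2 = 6*(-2.4) + 8.4*0.0 + 20.4*0.0 = -14.4 + 0.0 + 0.0 = -14.4


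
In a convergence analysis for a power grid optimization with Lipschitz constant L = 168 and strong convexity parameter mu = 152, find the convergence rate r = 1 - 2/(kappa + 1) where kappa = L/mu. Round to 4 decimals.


Step 1: Compute the condition number.
kappa = L/mu = 168/152 = 1.1053
Step 2: Compute the convergence rate.
r = 1 - 2/(kappa + 1) = 1 - 2*mu/(L + mu) = (L - mu)/(L + mu) = 16/320 = 0.05


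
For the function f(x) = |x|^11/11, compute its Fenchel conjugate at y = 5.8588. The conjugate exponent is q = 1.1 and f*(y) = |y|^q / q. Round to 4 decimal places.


The conjugate exponent q satisfies 1/p + 1/q = 1.
p = 11, so q = 11/(11 - 1) = 1.1
|y|^q = 5.8588^1.1 = 6.9918
f*(5.8588) = 6.9918 / 1.1 = 6.3562


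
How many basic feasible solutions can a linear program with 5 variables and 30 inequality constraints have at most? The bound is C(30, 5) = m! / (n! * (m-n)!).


Each vertex corresponds to some choice of n active constraints out of m, so the number of vertices is at most C(m, n) = m! / (n!(m-n)!).
m = 30, n = 5
Numerator: 30 * 29 * 28 * 27 * 26
Denominator: 5! = 120
C(30, 5) = 142506


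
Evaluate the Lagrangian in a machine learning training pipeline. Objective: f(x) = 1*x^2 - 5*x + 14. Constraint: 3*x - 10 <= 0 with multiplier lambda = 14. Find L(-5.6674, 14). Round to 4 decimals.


Step 1: Evaluate f(x).
f(-5.6674) = 1*(-5.6674)^2 - 5*(-5.6674) + 14 = 74.4564
Step 2: Evaluate g(x).
g(-5.6674) = 3*-5.6674 - 10 = -27.0022
Step 3: Compute Lagrangian.
L = 74.4564 + 14*-27.0022 = -303.5744


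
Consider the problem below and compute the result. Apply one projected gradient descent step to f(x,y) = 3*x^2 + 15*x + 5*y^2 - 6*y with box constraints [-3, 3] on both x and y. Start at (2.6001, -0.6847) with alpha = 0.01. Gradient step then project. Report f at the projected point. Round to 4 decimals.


Step 1: Compute gradient at (2.6001, -0.6847).
grad_x = 2*3*2.6001 + 15 = 30.6006
grad_y = 2*5*-0.6847 - 6 = -12.847
Step 2: Gradient step.
x_raw = 2.6001 - 0.01*30.6006 = 2.2941
y_raw = -0.6847 - 0.01*-12.847 = -0.5562
Step 3: Project onto [-3, 3].
x_proj = clip(2.2941) = 2.2941
y_proj = clip(-0.5562) = -0.5562
Step 4: Evaluate f.
f(2.2941, -0.5562) = 55.0844


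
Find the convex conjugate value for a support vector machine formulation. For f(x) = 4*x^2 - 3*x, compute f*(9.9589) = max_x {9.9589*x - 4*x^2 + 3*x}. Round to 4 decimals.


f*(y) = sup_x {y*x - a*x^2 - b*x} = sup_x {(y-b)*x - a*x^2}
FOC: (y - b) - 2a*x = 0 => x* = (y - b)/(2a)
x* = (9.9589 + 3)/(2*4) = 1.6199
f*(9.9589) = (y-b)^2/(4a) = (9.9589 + 3)^2/(4*4)
= 167.9331/16 = 10.4958


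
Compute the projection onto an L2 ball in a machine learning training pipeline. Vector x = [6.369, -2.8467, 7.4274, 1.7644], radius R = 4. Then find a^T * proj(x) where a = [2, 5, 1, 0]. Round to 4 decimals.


Step 1: Compute ||x|| (intermediates to 6 decimals).
||x|| = sqrt(6.369^2 + (-2.8467)^2 + 7.4274^2 + 1.7644^2) = 10.34153
Step 2: Project.
Since ||x|| > R, scale = R/||x|| = 4/10.34153 = 0.38679, proj(x) = scale * x
proj(x) = [2.463466, -1.101075, 2.872844, 0.682452]
Step 3: Dot product.
a^T * proj(x) = 2*2.463466 + 5*(-1.101075) + 1*2.872844 + 0*0.682452 = 2.2944


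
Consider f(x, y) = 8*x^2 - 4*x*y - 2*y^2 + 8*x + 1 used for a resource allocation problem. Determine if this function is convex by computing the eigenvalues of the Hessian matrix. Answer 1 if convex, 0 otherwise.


The Hessian of f(x,y) = 8*x^2 - 4*x*y - 2*y^2 + 8*x + 1 is:
H = [[16, -4], [-4, -4]]
Trace = 16 - 4 = 12
Determinant = 16*-4 - (-4)^2 = -80
Discriminant = (12)^2 - 4*-80 = 464.0
Eigenvalues: lambda_1 = -4.7703, lambda_2 = 16.7703
The function is not convex.

0


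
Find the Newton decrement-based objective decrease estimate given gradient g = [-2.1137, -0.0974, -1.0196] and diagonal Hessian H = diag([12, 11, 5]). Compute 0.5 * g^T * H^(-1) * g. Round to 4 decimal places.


Step 1: H is diagonal, so H^(-1) * g = [-0.1761, -0.0089, -0.2039].
Step 2: g^T H^(-1) g = sum_i g_i^2 / H_ii
  = (-2.1137)^2/12 + (-0.0974)^2/11 + (-1.0196)^2/5
  = 0.3723 + 0.0009 + 0.2079 = 0.5811
Step 3: Objective decrease = 0.5 * g^T H^(-1) g = 0.2905


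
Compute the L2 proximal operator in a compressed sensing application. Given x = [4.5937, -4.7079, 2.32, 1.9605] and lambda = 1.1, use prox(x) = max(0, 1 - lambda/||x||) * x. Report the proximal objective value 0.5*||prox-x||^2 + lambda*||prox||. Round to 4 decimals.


Step 1: Compute ||x||.
||x|| = 7.2452
Step 2: Compute scaling factor.
scale = max(0, 1 - 1.1/7.2452) = 0.8482
Step 3: prox(x) = [3.8963, -3.9931, 1.9678, 1.6628]
||prox(x)|| = 6.1452
Step 4: Proximal objective.
0.5*||prox-x||^2 = 0.605
lambda*||prox|| = 6.7597
Total = 7.3647


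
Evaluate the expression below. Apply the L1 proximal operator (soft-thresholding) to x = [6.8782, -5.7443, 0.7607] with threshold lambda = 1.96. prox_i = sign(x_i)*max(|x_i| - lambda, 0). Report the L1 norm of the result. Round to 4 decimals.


Soft-thresholding with lambda = 1.96:
prox(6.8782) = sign(6.8782)*max(|6.8782| - 1.96, 0) = 4.9182
prox(-5.7443) = sign(-5.7443)*max(|-5.7443| - 1.96, 0) = -3.7843
prox(0.7607) = sign(0.7607)*max(|0.7607| - 1.96, 0) = 0.0
prox(x) = [4.9182, -3.7843, 0.0]
||prox(x)||_1 = 4.9182 + 3.7843 + 0.0 = 8.7025


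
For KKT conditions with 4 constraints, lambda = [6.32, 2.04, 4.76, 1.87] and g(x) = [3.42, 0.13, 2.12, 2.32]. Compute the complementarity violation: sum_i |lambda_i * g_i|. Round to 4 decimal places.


KKT complementary slackness check:
lambda_1 * g_1 = 6.32 * 3.42 = 21.6144
lambda_2 * g_2 = 2.04 * 0.13 = 0.2652
lambda_3 * g_3 = 4.76 * 2.12 = 10.0912
lambda_4 * g_4 = 1.87 * 2.32 = 4.3384
Total violation = 21.6144 + 0.2652 + 10.0912 + 4.3384 = 36.3092


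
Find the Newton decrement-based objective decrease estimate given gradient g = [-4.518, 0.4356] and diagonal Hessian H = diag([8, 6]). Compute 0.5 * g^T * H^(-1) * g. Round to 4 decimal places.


Step 1: H is diagonal, so H^(-1) * g = [-0.5648, 0.0726].
Step 2: g^T H^(-1) g = sum_i g_i^2 / H_ii
  = (-4.518)^2/8 + (0.4356)^2/6
  = 2.5515 + 0.0316 = 2.5832
Step 3: Objective decrease = 0.5 * g^T H^(-1) g = 1.2916


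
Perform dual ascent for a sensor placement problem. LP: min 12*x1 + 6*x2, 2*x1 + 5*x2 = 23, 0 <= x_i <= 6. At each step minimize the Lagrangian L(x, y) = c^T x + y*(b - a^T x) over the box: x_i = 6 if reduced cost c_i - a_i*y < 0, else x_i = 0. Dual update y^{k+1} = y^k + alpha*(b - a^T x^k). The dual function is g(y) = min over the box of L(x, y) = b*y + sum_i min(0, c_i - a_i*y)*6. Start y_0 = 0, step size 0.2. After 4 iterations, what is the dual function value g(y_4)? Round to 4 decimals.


Dual ascent for LP: min 12*x1 + 6*x2, 2*x1 + 5*x2 = 23, 0 <= x_i <= 6
Step 1: y^k = 0.0, reduced costs: (12.0, 6.0)
  x^k = (0.0, 0.0), subgradient = b - a^T x = 23.0
  y^{k+1} = 0.0 + 0.2*23.0 = 4.6
Step 2: y^k = 4.6, reduced costs: (2.8, -17.0)
  x^k = (0.0, 6.0), subgradient = b - a^T x = -7.0
  y^{k+1} = 4.6 + 0.2*-7.0 = 3.2
Step 3: y^k = 3.2, reduced costs: (5.6, -10.0)
  x^k = (0.0, 6.0), subgradient = b - a^T x = -7.0
  y^{k+1} = 3.2 + 0.2*-7.0 = 1.8
Step 4: y^k = 1.8, reduced costs: (8.4, -3.0)
  x^k = (0.0, 6.0), subgradient = b - a^T x = -7.0
  y^{k+1} = 1.8 + 0.2*-7.0 = 0.4
Dual objective at y_4 = 0.4: reduced costs (11.2, 4.0), box minimizer x = (0.0, 0.0)
g(y_4) = b*y + (c1 - a1*y)*x1 + (c2 - a2*y)*x2 = 23*0.4 + 11.2*0.0 + 4.0*0.0 = 9.2 + 0.0 + 0.0 = 9.2


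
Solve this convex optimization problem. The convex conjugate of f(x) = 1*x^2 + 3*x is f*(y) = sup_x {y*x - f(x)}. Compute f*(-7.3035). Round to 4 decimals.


f*(y) = sup_x {y*x - a*x^2 - b*x} = sup_x {(y-b)*x - a*x^2}
FOC: (y - b) - 2a*x = 0 => x* = (y - b)/(2a)
x* = (-7.3035 - 3)/(2*1) = -5.1518
f*(-7.3035) = (y-b)^2/(4a) = (-7.3035 - 3)^2/(4*1)
= 106.1621/4 = 26.5405


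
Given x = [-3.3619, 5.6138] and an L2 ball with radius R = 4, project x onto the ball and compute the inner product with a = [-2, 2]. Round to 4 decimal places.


Step 1: Compute ||x|| (intermediates to 6 decimals).
||x|| = sqrt((-3.3619)^2 + 5.6138^2) = 6.543479
Step 2: Project.
Since ||x|| > R, scale = R/||x|| = 4/6.543479 = 0.611296, proj(x) = scale * x
proj(x) = [-2.055116, 3.431693]
Step 3: Dot product.
a^T * proj(x) = -2*(-2.055116) + 2*3.431693 = 10.9736


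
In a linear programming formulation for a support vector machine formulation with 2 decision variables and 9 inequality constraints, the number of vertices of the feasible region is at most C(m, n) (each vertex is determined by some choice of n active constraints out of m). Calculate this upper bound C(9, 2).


Each vertex corresponds to some choice of n active constraints out of m, so the number of vertices is at most C(m, n) = m! / (n!(m-n)!).
m = 9, n = 2
Numerator: 9 * 8
Denominator: 2! = 2
C(9, 2) = 36


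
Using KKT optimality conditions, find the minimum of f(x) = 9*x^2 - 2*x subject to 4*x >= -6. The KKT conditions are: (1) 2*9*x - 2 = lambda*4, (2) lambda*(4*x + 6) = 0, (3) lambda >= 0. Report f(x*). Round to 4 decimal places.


Step 1: Try lambda = 0 (constraint inactive).
Stationarity: 2*9*x - 2 = 0
x* = 2/(2*9) = 1/9 = 0.1111 (rounded; the exact value 1/9 is used below)
Check constraint: 4*0.1111 = 0.4444 >= -6 -- satisfied.
Step 2: Compute optimal value.
f(x*) = 9*(1/9)^2 - 2*(1/9) = -0.1111


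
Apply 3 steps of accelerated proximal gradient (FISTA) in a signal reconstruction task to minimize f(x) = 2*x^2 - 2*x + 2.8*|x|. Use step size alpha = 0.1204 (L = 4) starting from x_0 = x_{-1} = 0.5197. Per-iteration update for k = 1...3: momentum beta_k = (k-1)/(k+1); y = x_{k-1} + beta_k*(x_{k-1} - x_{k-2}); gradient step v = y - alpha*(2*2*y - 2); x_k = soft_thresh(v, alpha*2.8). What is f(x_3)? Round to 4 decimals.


FISTA on f(x) = 2*x^2 - 2*x + 2.8*|x|
L = 4, alpha = 0.1204
Iteration 1: beta = 0.0, y = 0.5197 + 0.0*(0.5197 - 0.5197) = 0.5197
  grad(y) = 0.0788, v = y - alpha*grad = 0.5102
  prox(v) = soft_thresh(0.5102, 0.3371) = 0.1731
Iteration 2: beta = 0.3333, y = 0.1731 + 0.3333*(0.1731 - 0.5197) = 0.0576
  grad(y) = -1.7698, v = y - alpha*grad = 0.2706
  prox(v) = soft_thresh(0.2706, 0.3371) = 0.0
Iteration 3: beta = 0.5, y = 0.0 + 0.5*(0.0 - 0.1731) = -0.0865
  grad(y) = -2.3462, v = y - alpha*grad = 0.1959
  prox(v) = soft_thresh(0.1959, 0.3371) = 0.0
f(x_3) = 2*0.0^2 - 2*0.0 + 2.8*|0.0| = 0.0


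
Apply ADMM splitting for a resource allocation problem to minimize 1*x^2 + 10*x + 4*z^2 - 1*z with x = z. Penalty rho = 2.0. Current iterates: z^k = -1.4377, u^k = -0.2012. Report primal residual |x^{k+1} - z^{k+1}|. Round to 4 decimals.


ADMM iteration with rho = 2.0, z^k = -1.4377, u^k = -0.2012
Step 1: x-update.
Minimize 1*x^2 + 10*x + (2.0/2)*(x + 1.4377 - 0.2012)^2
FOC: (2*1 + 2.0)*x = -10 + 2.0*(-1.4377 + 0.2012)
x^{k+1} = -3.1183
Step 2: z-update.
Minimize 4*z^2 - 1*z + (2.0/2)*(-3.1183 - z - 0.2012)^2
FOC: (2*4 + 2.0)*z = 1 + 2.0*(-3.1183 - 0.2012)
z^{k+1} = -0.5639
Step 3: u-update.
u^{k+1} = -0.2012 - 3.1183 + 0.5639 = -2.7556
Step 4: Primal residual = |-3.1183 + 0.5639| = 2.5544


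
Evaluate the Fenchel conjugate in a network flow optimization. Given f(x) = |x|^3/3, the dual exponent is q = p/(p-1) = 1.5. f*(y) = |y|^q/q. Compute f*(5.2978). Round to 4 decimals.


The conjugate exponent q satisfies 1/p + 1/q = 1.
p = 3, so q = 3/(3 - 1) = 1.5
|y|^q = 5.2978^1.5 = 12.1939
f*(5.2978) = 12.1939 / 1.5 = 8.1293


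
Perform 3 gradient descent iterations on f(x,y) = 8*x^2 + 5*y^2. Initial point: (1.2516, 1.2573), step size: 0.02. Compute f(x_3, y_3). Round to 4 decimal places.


Gradient descent on f(x,y) = 8*x^2 + 5*y^2.
Starting point: (1.2516, 1.2573), alpha = 0.02
Step 1: grad_x = 2*8*1.2516 = 20.0256, grad_y = 2*5*1.2573 = 12.573
  x_1 = 1.2516 - 0.02*20.0256 = 0.8511
  y_1 = 1.2573 - 0.02*12.573 = 1.0058
Step 2: grad_x = 2*8*0.8511 = 13.6174, grad_y = 2*5*1.0058 = 10.0584
  x_2 = 0.8511 - 0.02*13.6174 = 0.5787
  y_2 = 1.0058 - 0.02*10.0584 = 0.8047
Step 3: grad_x = 2*8*0.5787 = 9.2598, grad_y = 2*5*0.8047 = 8.0467
  x_3 = 0.5787 - 0.02*9.2598 = 0.3935
  y_3 = 0.8047 - 0.02*8.0467 = 0.6437
f(0.3935, 0.6437) = 8*0.3935^2 + 5*0.6437^2 = 3.311


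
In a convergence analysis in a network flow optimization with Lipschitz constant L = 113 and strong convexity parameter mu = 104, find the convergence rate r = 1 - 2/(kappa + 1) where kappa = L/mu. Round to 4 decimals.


Step 1: Compute the condition number.
kappa = L/mu = 113/104 = 1.0865
Step 2: Compute the convergence rate.
r = 1 - 2/(kappa + 1) = 1 - 2*mu/(L + mu) = (L - mu)/(L + mu) = 9/217 = 0.0415


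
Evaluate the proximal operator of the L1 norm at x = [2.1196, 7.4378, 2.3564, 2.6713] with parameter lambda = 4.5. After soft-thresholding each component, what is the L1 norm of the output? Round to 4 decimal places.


Soft-thresholding with lambda = 4.5:
prox(2.1196) = sign(2.1196)*max(|2.1196| - 4.5, 0) = 0.0
prox(7.4378) = sign(7.4378)*max(|7.4378| - 4.5, 0) = 2.9378
prox(2.3564) = sign(2.3564)*max(|2.3564| - 4.5, 0) = 0.0
prox(2.6713) = sign(2.6713)*max(|2.6713| - 4.5, 0) = 0.0
prox(x) = [0.0, 2.9378, 0.0, 0.0]
||prox(x)||_1 = 0.0 + 2.9378 + 0.0 + 0.0 = 2.9378


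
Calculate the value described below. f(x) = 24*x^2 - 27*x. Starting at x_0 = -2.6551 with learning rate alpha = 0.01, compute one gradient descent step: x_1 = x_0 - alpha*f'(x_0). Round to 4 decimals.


We compute the gradient at x_0 and apply the update.
f'(x) = 48*x - 27
f'(-2.6551) = 48*-2.6551 - 27 = -154.4448
x_1 = -2.6551 - 0.01*-154.4448 = -1.1107


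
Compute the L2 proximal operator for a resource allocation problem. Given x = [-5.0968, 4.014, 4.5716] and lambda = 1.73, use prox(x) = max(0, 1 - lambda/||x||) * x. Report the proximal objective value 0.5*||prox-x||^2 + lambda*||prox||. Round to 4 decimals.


Step 1: Compute ||x||.
||x|| = 7.9366
Step 2: Compute scaling factor.
scale = max(0, 1 - 1.73/7.9366) = 0.782
Step 3: prox(x) = [-3.9858, 3.139, 3.5751]
||prox(x)|| = 6.2066
Step 4: Proximal objective.
0.5*||prox-x||^2 = 1.4965
lambda*||prox|| = 10.7374
Total = 12.2338


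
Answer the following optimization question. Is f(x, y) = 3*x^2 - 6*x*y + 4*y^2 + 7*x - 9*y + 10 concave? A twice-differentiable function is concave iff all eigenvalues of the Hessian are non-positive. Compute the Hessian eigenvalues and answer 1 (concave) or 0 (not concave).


The Hessian of f(x,y) = 3*x^2 - 6*x*y + 4*y^2 + 7*x - 9*y + 10 is:
H = [[6, -6], [-6, 8]]
Trace = 6 + 8 = 14
Determinant = 6*8 - (-6)^2 = 12
Discriminant = (14)^2 - 4*12 = 148.0
Eigenvalues: lambda_1 = 0.9172, lambda_2 = 13.0828
The function is not concave.

0


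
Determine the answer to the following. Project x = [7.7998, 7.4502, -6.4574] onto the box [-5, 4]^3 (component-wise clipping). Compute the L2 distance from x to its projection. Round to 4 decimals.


Project each component onto [-5, 4].
clip(7.7998) = 4.0, clip(7.4502) = 4.0, clip(-6.4574) = -5.0
Projection = [4.0, 4.0, -5.0]
Squared diffs: [14.4385, 11.9039, 2.124]
Distance = sqrt(28.4664) = 5.3354


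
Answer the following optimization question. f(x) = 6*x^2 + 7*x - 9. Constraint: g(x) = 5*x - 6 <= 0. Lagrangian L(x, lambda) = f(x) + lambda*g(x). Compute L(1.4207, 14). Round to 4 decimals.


Step 1: Evaluate f(x).
f(1.4207) = 6*1.4207^2 + 7*1.4207 - 9 = 13.0552
Step 2: Evaluate g(x).
g(1.4207) = 5*1.4207 - 6 = 1.1035
Step 3: Compute Lagrangian.
L = 13.0552 + 14*1.1035 = 28.5042


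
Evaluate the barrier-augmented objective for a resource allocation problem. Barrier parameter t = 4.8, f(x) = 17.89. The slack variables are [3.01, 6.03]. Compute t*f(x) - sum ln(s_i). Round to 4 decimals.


Step 1: Compute log-barrier.
ln values: [1.1019, 1.7967]
phi = -(1.1019 + 1.7967) = -2.8987
Step 2: Compute augmented objective.
t*f(x) = 4.8*17.89 = 85.872
Total = 85.872 - 2.8987 = 82.9733


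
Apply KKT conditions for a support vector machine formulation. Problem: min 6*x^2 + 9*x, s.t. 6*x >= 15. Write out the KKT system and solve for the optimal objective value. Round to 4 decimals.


Step 1: Try lambda = 0 (constraint inactive).
x_unc = -9/(2*6) = -0.75
Check: 6*-0.75 = -4.5 < 15 -- violated!
Step 2: Constraint must be active: 6*x = 15
x* = 15/6 = 2.5
lambda = (2*6*2.5 + 9)/6 = 6.5
Step 3: Compute optimal value.
f(x*) = 6*2.5^2 + 9*2.5 = 60.0


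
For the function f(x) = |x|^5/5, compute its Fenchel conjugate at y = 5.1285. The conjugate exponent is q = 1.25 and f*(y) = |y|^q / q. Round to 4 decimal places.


The conjugate exponent q satisfies 1/p + 1/q = 1.
p = 5, so q = 5/(5 - 1) = 1.25
|y|^q = 5.1285^1.25 = 7.7177
f*(5.1285) = 7.7177 / 1.25 = 6.1742


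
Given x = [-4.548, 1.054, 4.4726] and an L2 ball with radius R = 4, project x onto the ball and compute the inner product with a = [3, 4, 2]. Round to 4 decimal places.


Step 1: Compute ||x|| (intermediates to 6 decimals).
||x|| = sqrt((-4.548)^2 + 1.054^2 + 4.4726^2) = 6.465243
Step 2: Project.
Since ||x|| > R, scale = R/||x|| = 4/6.465243 = 0.618693, proj(x) = scale * x
proj(x) = [-2.813816, 0.652102, 2.767166]
Step 3: Dot product.
a^T * proj(x) = 3*(-2.813816) + 4*0.652102 + 2*2.767166 = -0.2987


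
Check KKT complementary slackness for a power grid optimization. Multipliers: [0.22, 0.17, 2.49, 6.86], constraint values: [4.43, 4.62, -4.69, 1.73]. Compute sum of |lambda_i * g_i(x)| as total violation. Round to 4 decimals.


KKT complementary slackness check:
lambda_1 * g_1 = 0.22 * 4.43 = 0.9746
lambda_2 * g_2 = 0.17 * 4.62 = 0.7854
lambda_3 * g_3 = 2.49 * -4.69 = -11.6781
lambda_4 * g_4 = 6.86 * 1.73 = 11.8678
Total violation = 0.9746 + 0.7854 + 11.6781 + 11.8678 = 25.3059


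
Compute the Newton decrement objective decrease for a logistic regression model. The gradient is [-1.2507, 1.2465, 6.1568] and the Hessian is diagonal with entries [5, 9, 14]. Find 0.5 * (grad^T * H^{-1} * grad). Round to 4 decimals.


Step 1: H is diagonal, so H^(-1) * g = [-0.2501, 0.1385, 0.4398].
Step 2: g^T H^(-1) g = sum_i g_i^2 / H_ii
  = (-1.2507)^2/5 + (1.2465)^2/9 + (6.1568)^2/14
  = 0.3129 + 0.1726 + 2.7076 = 3.1931
Step 3: Objective decrease = 0.5 * g^T H^(-1) g = 1.5965


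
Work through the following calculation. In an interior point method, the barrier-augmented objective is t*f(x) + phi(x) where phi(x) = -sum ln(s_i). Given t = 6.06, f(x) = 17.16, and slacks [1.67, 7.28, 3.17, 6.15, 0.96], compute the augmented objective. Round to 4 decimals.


Step 1: Compute log-barrier.
ln values: [0.5128, 1.9851, 1.1537, 1.8165, -0.0408]
phi = -(0.5128 + 1.9851 + 1.1537 + 1.8165 - 0.0408) = -5.4273
Step 2: Compute augmented objective.
t*f(x) = 6.06*17.16 = 103.9896
Total = 103.9896 - 5.4273 = 98.5623


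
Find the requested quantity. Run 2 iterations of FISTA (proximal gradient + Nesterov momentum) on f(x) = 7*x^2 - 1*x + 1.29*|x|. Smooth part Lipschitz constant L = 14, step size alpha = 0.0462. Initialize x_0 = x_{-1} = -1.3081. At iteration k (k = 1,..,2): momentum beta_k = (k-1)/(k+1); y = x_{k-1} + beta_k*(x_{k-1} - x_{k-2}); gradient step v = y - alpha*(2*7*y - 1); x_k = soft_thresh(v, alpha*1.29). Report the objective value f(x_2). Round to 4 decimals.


FISTA on f(x) = 7*x^2 - 1*x + 1.29*|x|
L = 14, alpha = 0.0462
Iteration 1: beta = 0.0, y = -1.3081 + 0.0*(-1.3081 + 1.3081) = -1.3081
  grad(y) = -19.3134, v = y - alpha*grad = -0.4158
  prox(v) = soft_thresh(-0.4158, 0.0596) = -0.3562
Iteration 2: beta = 0.3333, y = -0.3562 + 0.3333*(-0.3562 + 1.3081) = -0.0389
  grad(y) = -1.545, v = y - alpha*grad = 0.0324
  prox(v) = soft_thresh(0.0324, 0.0596) = 0.0
f(x_2) = 7*0.0^2 - 1*0.0 + 1.29*|0.0| = 0.0


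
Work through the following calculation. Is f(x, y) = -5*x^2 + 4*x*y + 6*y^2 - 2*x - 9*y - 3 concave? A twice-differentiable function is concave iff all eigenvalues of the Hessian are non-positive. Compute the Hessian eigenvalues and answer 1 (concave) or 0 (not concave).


The Hessian of f(x,y) = -5*x^2 + 4*x*y + 6*y^2 - 2*x - 9*y - 3 is:
H = [[-10, 4], [4, 12]]
Trace = -10 + 12 = 2
Determinant = -10*12 - (4)^2 = -136
Discriminant = (2)^2 - 4*-136 = 548.0
Eigenvalues: lambda_1 = -10.7047, lambda_2 = 12.7047
The function is not concave.

0


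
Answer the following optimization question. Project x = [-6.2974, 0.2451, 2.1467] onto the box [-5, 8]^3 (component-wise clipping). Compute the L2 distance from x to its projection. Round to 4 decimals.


Project each component onto [-5, 8].
clip(-6.2974) = -5.0, clip(0.2451) = 0.2451, clip(2.1467) = 2.1467
Projection = [-5.0, 0.2451, 2.1467]
Squared diffs: [1.6832, 0.0, 0.0]
Distance = sqrt(1.6832) = 1.2974


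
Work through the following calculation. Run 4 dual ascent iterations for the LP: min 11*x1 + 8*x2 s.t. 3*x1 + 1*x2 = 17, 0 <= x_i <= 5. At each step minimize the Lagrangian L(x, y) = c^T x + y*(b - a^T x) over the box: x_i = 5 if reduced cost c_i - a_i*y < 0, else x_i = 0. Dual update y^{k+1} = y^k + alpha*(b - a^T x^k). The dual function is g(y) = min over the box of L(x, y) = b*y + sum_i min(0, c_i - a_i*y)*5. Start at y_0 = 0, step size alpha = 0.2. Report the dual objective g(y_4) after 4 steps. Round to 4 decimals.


Dual ascent for LP: min 11*x1 + 8*x2, 3*x1 + 1*x2 = 17, 0 <= x_i <= 5
Step 1: y^k = 0.0, reduced costs: (11.0, 8.0)
  x^k = (0.0, 0.0), subgradient = b - a^T x = 17.0
  y^{k+1} = 0.0 + 0.2*17.0 = 3.4
Step 2: y^k = 3.4, reduced costs: (0.8, 4.6)
  x^k = (0.0, 0.0), subgradient = b - a^T x = 17.0
  y^{k+1} = 3.4 + 0.2*17.0 = 6.8
Step 3: y^k = 6.8, reduced costs: (-9.4, 1.2)
  x^k = (5.0, 0.0), subgradient = b - a^T x = 2.0
  y^{k+1} = 6.8 + 0.2*2.0 = 7.2
Step 4: y^k = 7.2, reduced costs: (-10.6, 0.8)
  x^k = (5.0, 0.0), subgradient = b - a^T x = 2.0
  y^{k+1} = 7.2 + 0.2*2.0 = 7.6
Dual objective at y_4 = 7.6: reduced costs (-11.8, 0.4), box minimizer x = (5.0, 0.0)
g(y_4) = b*y + (c1 - a1*y)*x1 + (c2 - a2*y)*x2 = 17*7.6 + (-11.8)*5.0 + 0.4*0.0 = 129.2 - 59.0 + 0.0 = 70.2
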